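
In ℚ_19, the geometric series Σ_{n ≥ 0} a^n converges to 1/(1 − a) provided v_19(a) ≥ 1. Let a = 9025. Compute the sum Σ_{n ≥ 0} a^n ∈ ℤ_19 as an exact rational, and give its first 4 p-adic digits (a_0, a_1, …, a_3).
Σ a^n = 1/(1 − a) = -1/9024;  first 4 digits = (1, 0, 6, 1)

v_19(a) = 2 ≥ 1, so the series converges in ℤ_19 to 1/(1 − a) = 1/(1 − 9025) = -1/9024. Expand this rational in ℤ_19: compute digits iteratively via d_i = x_i mod 19, x_{i+1} = (x_i − d_i)/19. The first 4 digits are (1, 0, 6, 1).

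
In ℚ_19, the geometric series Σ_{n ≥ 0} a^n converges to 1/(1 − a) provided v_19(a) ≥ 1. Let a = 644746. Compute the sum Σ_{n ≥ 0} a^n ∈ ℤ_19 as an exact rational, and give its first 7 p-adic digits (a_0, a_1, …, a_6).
Σ a^n = 1/(1 − a) = -1/644745;  first 7 digits = (1, 0, 0, 18, 4, 0, 1)

v_19(a) = 3 ≥ 1, so the series converges in ℤ_19 to 1/(1 − a) = 1/(1 − 644746) = -1/644745. Expand this rational in ℤ_19: compute digits iteratively via d_i = x_i mod 19, x_{i+1} = (x_i − d_i)/19. The first 7 digits are (1, 0, 0, 18, 4, 0, 1).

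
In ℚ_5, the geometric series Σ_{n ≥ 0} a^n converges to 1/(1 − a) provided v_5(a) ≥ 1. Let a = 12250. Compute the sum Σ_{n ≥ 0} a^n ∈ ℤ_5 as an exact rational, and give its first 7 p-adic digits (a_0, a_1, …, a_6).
Σ a^n = 1/(1 − a) = -1/12249;  first 7 digits = (1, 0, 0, 3, 4, 3, 4)

v_5(a) = 3 ≥ 1, so the series converges in ℤ_5 to 1/(1 − a) = 1/(1 − 12250) = -1/12249. Expand this rational in ℤ_5: compute digits iteratively via d_i = x_i mod 5, x_{i+1} = (x_i − d_i)/5. The first 7 digits are (1, 0, 0, 3, 4, 3, 4).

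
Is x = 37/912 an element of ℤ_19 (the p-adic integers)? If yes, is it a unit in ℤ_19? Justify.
x ∉ ℤ_19 (v_19(x) = -1 < 0)

ℤ_19 = {x ∈ ℚ_19 : v_19(x) ≥ 0} and ℤ_19^× = {x ∈ ℤ_19 : v_19(x) = 0}. Here v_19(37/912) = v_19(num) − v_19(den) = -1; compare against these criteria.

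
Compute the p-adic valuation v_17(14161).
v_17(14161) = 2

v_17(n) is the largest exponent k such that 17^k divides n. Factor out: 14161 = 17^2 · 49. (Sign doesn't affect v_p.) So v_17(14161) = 2.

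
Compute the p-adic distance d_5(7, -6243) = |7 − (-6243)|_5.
d_5(7, -6243) = 1/3125

Step 1 — x − y = 7 − (-6243) = 6250. Step 2 — v_5(6250) = 5 (factor: 6250 = (5^5 · 2); the sign does not affect v_p). Step 3 — |x − y|_5 = 5^{-5} = 1/3125.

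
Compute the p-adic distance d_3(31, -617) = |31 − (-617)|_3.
d_3(31, -617) = 1/81

Step 1 — x − y = 31 − (-617) = 648. Step 2 — v_3(648) = 4 (factor: 648 = (3^4 · 8); the sign does not affect v_p). Step 3 — |x − y|_3 = 3^{-4} = 1/81.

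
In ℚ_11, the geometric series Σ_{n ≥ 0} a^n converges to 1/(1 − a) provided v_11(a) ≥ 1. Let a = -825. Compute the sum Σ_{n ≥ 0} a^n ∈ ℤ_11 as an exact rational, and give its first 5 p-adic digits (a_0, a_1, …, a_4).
Σ a^n = 1/(1 − a) = 1/826;  first 5 digits = (1, 2, 8, 1, 1)

v_11(a) = 1 ≥ 1, so the series converges in ℤ_11 to 1/(1 − a) = 1/(1 − (-825)) = 1/826. Expand this rational in ℤ_11: compute digits iteratively via d_i = x_i mod 11, x_{i+1} = (x_i − d_i)/11. The first 5 digits are (1, 2, 8, 1, 1).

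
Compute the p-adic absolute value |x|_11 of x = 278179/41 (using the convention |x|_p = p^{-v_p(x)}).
|278179/41|_11 = 1/14641

Step 1 — compute v_11(x) by factoring powers of 11 out of the numerator and denominator: v_11(278179/41) = 4. Step 2 — apply |x|_p = p^{-v_p(x)} = 11^{-4} = 1/14641.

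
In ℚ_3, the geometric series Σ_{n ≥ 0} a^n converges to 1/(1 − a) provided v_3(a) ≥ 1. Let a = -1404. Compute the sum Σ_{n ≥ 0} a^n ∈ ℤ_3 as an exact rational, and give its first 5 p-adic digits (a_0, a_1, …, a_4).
Σ a^n = 1/(1 − a) = 1/1405;  first 5 digits = (1, 0, 0, 2, 0)

v_3(a) = 3 ≥ 1, so the series converges in ℤ_3 to 1/(1 − a) = 1/(1 − (-1404)) = 1/1405. Expand this rational in ℤ_3: compute digits iteratively via d_i = x_i mod 3, x_{i+1} = (x_i − d_i)/3. The first 5 digits are (1, 0, 0, 2, 0).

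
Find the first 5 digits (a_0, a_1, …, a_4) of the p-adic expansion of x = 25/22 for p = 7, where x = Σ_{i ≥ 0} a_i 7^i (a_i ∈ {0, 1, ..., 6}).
(a_0, …, a_4) = (4, 5, 4, 6, 0)

v_7(25/22) = 0 (numerator and denominator both coprime to 7), so x ∈ ℤ_7^×. Compute digits iteratively via a_i = x_i mod 7, x_{i+1} = (x_i − a_i)/7, with x_0 = x:
  x_0 = 25/22;  a_0 = 4;  x_1 = (x_0 − 4)/7 = -9/22
  x_1 = -9/22;  a_1 = 5;  x_2 = (x_1 − 5)/7 = -17/22
  x_2 = -17/22;  a_2 = 4;  x_3 = (x_2 − 4)/7 = -15/22
  x_3 = -15/22;  a_3 = 6;  x_4 = (x_3 − 6)/7 = -21/22
  x_4 = -21/22;  a_4 = 0;  x_5 = (x_4 − 0)/7 = -3/22
Digits: (4, 5, 4, 6, 0).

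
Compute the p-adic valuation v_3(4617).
v_3(4617) = 5

v_3(n) is the largest exponent k such that 3^k divides n. Factor out: 4617 = 3^5 · 19. (Sign doesn't affect v_p.) So v_3(4617) = 5.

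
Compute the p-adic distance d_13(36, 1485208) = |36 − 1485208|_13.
d_13(36, 1485208) = 1/371293

Step 1 — x − y = 36 − 1485208 = -1485172. Step 2 — v_13(-1485172) = 5 (factor: -1485172 = −(13^5 · 4); the sign does not affect v_p). Step 3 — |x − y|_13 = 13^{-5} = 1/371293.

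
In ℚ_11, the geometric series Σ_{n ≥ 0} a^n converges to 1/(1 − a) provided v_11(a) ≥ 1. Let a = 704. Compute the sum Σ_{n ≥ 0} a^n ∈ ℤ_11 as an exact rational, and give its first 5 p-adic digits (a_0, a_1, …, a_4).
Σ a^n = 1/(1 − a) = -1/703;  first 5 digits = (1, 9, 9, 1, 0)

v_11(a) = 1 ≥ 1, so the series converges in ℤ_11 to 1/(1 − a) = 1/(1 − 704) = -1/703. Expand this rational in ℤ_11: compute digits iteratively via d_i = x_i mod 11, x_{i+1} = (x_i − d_i)/11. The first 5 digits are (1, 9, 9, 1, 0).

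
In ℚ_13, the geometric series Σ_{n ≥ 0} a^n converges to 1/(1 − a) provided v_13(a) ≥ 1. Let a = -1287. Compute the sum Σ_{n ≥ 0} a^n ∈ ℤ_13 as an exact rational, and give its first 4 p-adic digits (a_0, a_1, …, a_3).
Σ a^n = 1/(1 − a) = 1/1288;  first 4 digits = (1, 5, 4, 7)

v_13(a) = 1 ≥ 1, so the series converges in ℤ_13 to 1/(1 − a) = 1/(1 − (-1287)) = 1/1288. Expand this rational in ℤ_13: compute digits iteratively via d_i = x_i mod 13, x_{i+1} = (x_i − d_i)/13. The first 4 digits are (1, 5, 4, 7).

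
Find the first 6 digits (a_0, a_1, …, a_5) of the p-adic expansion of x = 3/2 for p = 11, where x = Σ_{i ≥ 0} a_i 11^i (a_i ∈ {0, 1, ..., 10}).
(a_0, …, a_5) = (7, 5, 5, 5, 5, 5)

v_11(3/2) = 0 (numerator and denominator both coprime to 11), so x ∈ ℤ_11^×. Compute digits iteratively via a_i = x_i mod 11, x_{i+1} = (x_i − a_i)/11, with x_0 = x:
  x_0 = 3/2;  a_0 = 7;  x_1 = (x_0 − 7)/11 = -1/2
  x_1 = -1/2;  a_1 = 5;  x_2 = (x_1 − 5)/11 = -1/2
  x_2 = -1/2;  a_2 = 5;  x_3 = (x_2 − 5)/11 = -1/2
  x_3 = -1/2;  a_3 = 5;  x_4 = (x_3 − 5)/11 = -1/2
  x_4 = -1/2;  a_4 = 5;  x_5 = (x_4 − 5)/11 = -1/2
  x_5 = -1/2;  a_5 = 5;  x_6 = (x_5 − 5)/11 = -1/2
Digits: (7, 5, 5, 5, 5, 5).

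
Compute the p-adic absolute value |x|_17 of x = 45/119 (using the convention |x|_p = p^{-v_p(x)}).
|45/119|_17 = 17

Step 1 — compute v_17(x) by factoring powers of 17 out of the numerator and denominator: v_17(45/119) = -1. Step 2 — apply |x|_p = p^{-v_p(x)} = 17^{1} = 17.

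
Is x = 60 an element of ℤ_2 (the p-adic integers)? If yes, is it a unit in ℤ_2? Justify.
x ∈ ℤ_2 but not a unit; v_2(x) = 2 > 0

ℤ_2 = {x ∈ ℚ_2 : v_2(x) ≥ 0} and ℤ_2^× = {x ∈ ℤ_2 : v_2(x) = 0}. Here v_2(60) = v_2(num) − v_2(den) = 2; compare against these criteria.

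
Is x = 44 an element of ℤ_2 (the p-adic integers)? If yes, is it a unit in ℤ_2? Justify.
x ∈ ℤ_2 but not a unit; v_2(x) = 2 > 0

ℤ_2 = {x ∈ ℚ_2 : v_2(x) ≥ 0} and ℤ_2^× = {x ∈ ℤ_2 : v_2(x) = 0}. Here v_2(44) = v_2(num) − v_2(den) = 2; compare against these criteria.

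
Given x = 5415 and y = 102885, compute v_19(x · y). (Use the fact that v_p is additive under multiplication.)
v_19(557122275) = 5

v_p(x) = 2 (factor: 5415 = 19^2 · 15); v_p(y) = 3 (factor: 102885 = 19^3 · 15). Additivity: v_p(xy) = v_p(x) + v_p(y) = 2 + 3 = 5. (Direct check: xy = 557122275 = 19^5 · (225).)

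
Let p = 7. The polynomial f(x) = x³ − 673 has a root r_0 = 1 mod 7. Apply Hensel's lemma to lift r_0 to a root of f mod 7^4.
r_3 = 1842 (mod 2401)

Hensel: r_{i+1} = r_i − f(r_i)/f′(r_i) mod 7^{i+2}, where f′(x) = 3x². Iterate:
  r_0 = 1 (mod 7)
  r_1 = 29 (mod 49)
  r_2 = 127 (mod 343)
  r_3 = 1842 (mod 2401)
Final: r = 1842 with f(r) ≡ 0 mod 7^4.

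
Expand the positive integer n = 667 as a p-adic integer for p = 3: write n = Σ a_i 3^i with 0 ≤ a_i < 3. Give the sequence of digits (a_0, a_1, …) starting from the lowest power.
(a_0, a_1, …) = (1, 0, 2, 0, 2, 2)

Repeated division by 3 gives the digits low-to-high: 667 = 1 + 2·3^2 + 2·3^4 + 2·3^5. Digit sequence: (1, 0, 2, 0, 2, 2).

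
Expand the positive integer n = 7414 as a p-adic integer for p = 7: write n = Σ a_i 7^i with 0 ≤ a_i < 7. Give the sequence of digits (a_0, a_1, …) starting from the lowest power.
(a_0, a_1, …) = (1, 2, 4, 0, 3)

Repeated division by 7 gives the digits low-to-high: 7414 = 1 + 2·7^1 + 4·7^2 + 3·7^4. Digit sequence: (1, 2, 4, 0, 3).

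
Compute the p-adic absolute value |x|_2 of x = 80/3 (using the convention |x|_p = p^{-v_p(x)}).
|80/3|_2 = 1/16

Step 1 — compute v_2(x) by factoring powers of 2 out of the numerator and denominator: v_2(80/3) = 4. Step 2 — apply |x|_p = p^{-v_p(x)} = 2^{-4} = 1/16.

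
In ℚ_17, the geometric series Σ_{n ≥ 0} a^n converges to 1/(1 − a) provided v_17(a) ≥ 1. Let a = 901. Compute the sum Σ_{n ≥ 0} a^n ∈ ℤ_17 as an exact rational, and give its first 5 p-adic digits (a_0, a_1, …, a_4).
Σ a^n = 1/(1 − a) = -1/900;  first 5 digits = (1, 2, 7, 3, 11)

v_17(a) = 1 ≥ 1, so the series converges in ℤ_17 to 1/(1 − a) = 1/(1 − 901) = -1/900. Expand this rational in ℤ_17: compute digits iteratively via d_i = x_i mod 17, x_{i+1} = (x_i − d_i)/17. The first 5 digits are (1, 2, 7, 3, 11).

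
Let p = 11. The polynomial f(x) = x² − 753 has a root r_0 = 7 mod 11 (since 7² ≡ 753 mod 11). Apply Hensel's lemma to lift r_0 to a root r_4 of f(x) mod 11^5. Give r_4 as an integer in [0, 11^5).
r_4 = 140400 (mod 161051)

Hensel's recurrence: r_{i+1} = r_i − f(r_i)·(f′(r_i))^{-1} mod 11^{i+2}, with f′(x) = 2x. Iterate:
  r_0 = 7 (mod 11)
  r_1 = 40 (mod 121)
  r_2 = 645 (mod 1331)
  r_3 = 8631 (mod 14641)
  r_4 = 140400 (mod 161051)
Final: r_4 = 140400, and one checks f(r_4) ≡ 0 mod 11^5.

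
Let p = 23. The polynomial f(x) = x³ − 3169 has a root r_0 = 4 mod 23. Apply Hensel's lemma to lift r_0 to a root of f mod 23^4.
r_3 = 25626 (mod 279841)

Hensel: r_{i+1} = r_i − f(r_i)/f′(r_i) mod 23^{i+2}, where f′(x) = 3x². Iterate:
  r_0 = 4 (mod 23)
  r_1 = 234 (mod 529)
  r_2 = 1292 (mod 12167)
  r_3 = 25626 (mod 279841)
Final: r = 25626 with f(r) ≡ 0 mod 23^4.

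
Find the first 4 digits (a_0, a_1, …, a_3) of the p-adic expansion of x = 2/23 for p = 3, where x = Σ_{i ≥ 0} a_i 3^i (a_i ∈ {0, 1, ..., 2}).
(a_0, …, a_3) = (1, 1, 1, 2)

v_3(2/23) = 0 (numerator and denominator both coprime to 3), so x ∈ ℤ_3^×. Compute digits iteratively via a_i = x_i mod 3, x_{i+1} = (x_i − a_i)/3, with x_0 = x:
  x_0 = 2/23;  a_0 = 1;  x_1 = (x_0 − 1)/3 = -7/23
  x_1 = -7/23;  a_1 = 1;  x_2 = (x_1 − 1)/3 = -10/23
  x_2 = -10/23;  a_2 = 1;  x_3 = (x_2 − 1)/3 = -11/23
  x_3 = -11/23;  a_3 = 2;  x_4 = (x_3 − 2)/3 = -19/23
Digits: (1, 1, 1, 2).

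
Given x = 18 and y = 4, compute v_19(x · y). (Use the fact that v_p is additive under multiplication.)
v_19(72) = 0

v_p(x) = 0 (factor: 18 = 19^0 · 18); v_p(y) = 0 (factor: 4 = 19^0 · 4). Additivity: v_p(xy) = v_p(x) + v_p(y) = 0 + 0 = 0. (Direct check: xy = 72 = 19^0 · (72).)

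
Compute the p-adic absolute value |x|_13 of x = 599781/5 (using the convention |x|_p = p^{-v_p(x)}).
|599781/5|_13 = 1/28561

Step 1 — compute v_13(x) by factoring powers of 13 out of the numerator and denominator: v_13(599781/5) = 4. Step 2 — apply |x|_p = p^{-v_p(x)} = 13^{-4} = 1/28561.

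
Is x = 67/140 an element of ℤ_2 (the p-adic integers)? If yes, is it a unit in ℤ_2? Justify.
x ∉ ℤ_2 (v_2(x) = -2 < 0)

ℤ_2 = {x ∈ ℚ_2 : v_2(x) ≥ 0} and ℤ_2^× = {x ∈ ℤ_2 : v_2(x) = 0}. Here v_2(67/140) = v_2(num) − v_2(den) = -2; compare against these criteria.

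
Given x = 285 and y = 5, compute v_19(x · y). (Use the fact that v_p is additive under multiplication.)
v_19(1425) = 1

v_p(x) = 1 (factor: 285 = 19^1 · 15); v_p(y) = 0 (factor: 5 = 19^0 · 5). Additivity: v_p(xy) = v_p(x) + v_p(y) = 1 + 0 = 1. (Direct check: xy = 1425 = 19^1 · (75).)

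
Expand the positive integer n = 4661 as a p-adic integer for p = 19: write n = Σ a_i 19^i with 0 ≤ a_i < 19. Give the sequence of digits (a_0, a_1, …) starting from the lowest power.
(a_0, a_1, …) = (6, 17, 12)

Repeated division by 19 gives the digits low-to-high: 4661 = 6 + 17·19^1 + 12·19^2. Digit sequence: (6, 17, 12).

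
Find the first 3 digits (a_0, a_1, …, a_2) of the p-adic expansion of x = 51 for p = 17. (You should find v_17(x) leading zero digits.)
(a_0, …, a_2) = (0, 3, 0)

v_17(51) = 1, so a_0 = ... = a_0 = 0. Factor out: x = 17^1 · u with u = 3 a unit in ℤ_17. Expand u iteratively via a_{v+i} = u_i mod 17, u_{i+1} = (u_i − a_{v+i})/17:
  u_0 = 3;  a_1 = 3;  u_1 = (u_0 − 3)/17 = 0
  u_1 = 0;  a_2 = 0;  u_2 = (u_1 − 0)/17 = 0
Digits: (0, 3, 0).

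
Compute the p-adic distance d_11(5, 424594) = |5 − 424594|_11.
d_11(5, 424594) = 1/14641

Step 1 — x − y = 5 − 424594 = -424589. Step 2 — v_11(-424589) = 4 (factor: -424589 = −(11^4 · 29); the sign does not affect v_p). Step 3 — |x − y|_11 = 11^{-4} = 1/14641.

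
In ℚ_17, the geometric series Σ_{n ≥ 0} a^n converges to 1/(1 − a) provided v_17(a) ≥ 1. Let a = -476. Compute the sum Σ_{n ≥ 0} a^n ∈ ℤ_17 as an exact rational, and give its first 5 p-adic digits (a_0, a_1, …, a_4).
Σ a^n = 1/(1 − a) = 1/477;  first 5 digits = (1, 6, 0, 7, 7)

v_17(a) = 1 ≥ 1, so the series converges in ℤ_17 to 1/(1 − a) = 1/(1 − (-476)) = 1/477. Expand this rational in ℤ_17: compute digits iteratively via d_i = x_i mod 17, x_{i+1} = (x_i − d_i)/17. The first 5 digits are (1, 6, 0, 7, 7).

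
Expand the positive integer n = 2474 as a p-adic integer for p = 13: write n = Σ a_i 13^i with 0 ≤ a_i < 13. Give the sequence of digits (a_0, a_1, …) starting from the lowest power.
(a_0, a_1, …) = (4, 8, 1, 1)

Repeated division by 13 gives the digits low-to-high: 2474 = 4 + 8·13^1 + 1·13^2 + 1·13^3. Digit sequence: (4, 8, 1, 1).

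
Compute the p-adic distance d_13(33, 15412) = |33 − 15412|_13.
d_13(33, 15412) = 1/2197

Step 1 — x − y = 33 − 15412 = -15379. Step 2 — v_13(-15379) = 3 (factor: -15379 = −(13^3 · 7); the sign does not affect v_p). Step 3 — |x − y|_13 = 13^{-3} = 1/2197.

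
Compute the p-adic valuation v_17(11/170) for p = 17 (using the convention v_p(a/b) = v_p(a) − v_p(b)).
v_17(11/170) = -1

Factor powers of 17 from the numerator and denominator of the reduced fraction: 11 = 17^0 · 11 and 170 = 17^1 · 10. Apply v_p(a/b) = v_p(a) − v_p(b): v_17(11/170) = 0 − 1 = -1.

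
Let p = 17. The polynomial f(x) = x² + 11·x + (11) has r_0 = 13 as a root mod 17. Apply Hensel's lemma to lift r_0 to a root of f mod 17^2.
r_1 = 98 (mod 289)

Hensel: r_{i+1} = r_i − f(r_i)·(f′(r_i))^{-1} mod 17^{i+2}, f′(x) = 2x + 11. Iterate:
  r_0 = 13 (mod 17)
  r_1 = 98 (mod 289)
Final: r = 98 satisfies f(r) ≡ 0 mod 17^2.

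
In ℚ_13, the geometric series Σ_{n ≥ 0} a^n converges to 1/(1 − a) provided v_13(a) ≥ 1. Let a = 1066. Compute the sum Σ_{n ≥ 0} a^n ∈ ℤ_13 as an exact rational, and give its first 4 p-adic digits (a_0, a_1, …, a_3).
Σ a^n = 1/(1 − a) = -1/1065;  first 4 digits = (1, 4, 9, 9)

v_13(a) = 1 ≥ 1, so the series converges in ℤ_13 to 1/(1 − a) = 1/(1 − 1066) = -1/1065. Expand this rational in ℤ_13: compute digits iteratively via d_i = x_i mod 13, x_{i+1} = (x_i − d_i)/13. The first 4 digits are (1, 4, 9, 9).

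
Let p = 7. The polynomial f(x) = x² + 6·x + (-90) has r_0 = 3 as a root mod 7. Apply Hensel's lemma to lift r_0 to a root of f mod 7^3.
r_2 = 290 (mod 343)

Hensel: r_{i+1} = r_i − f(r_i)·(f′(r_i))^{-1} mod 7^{i+2}, f′(x) = 2x + 6. Iterate:
  r_0 = 3 (mod 7)
  r_1 = 45 (mod 49)
  r_2 = 290 (mod 343)
Final: r = 290 satisfies f(r) ≡ 0 mod 7^3.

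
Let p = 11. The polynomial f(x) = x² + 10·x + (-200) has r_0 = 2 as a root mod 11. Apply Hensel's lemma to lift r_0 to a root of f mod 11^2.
r_1 = 101 (mod 121)

Hensel: r_{i+1} = r_i − f(r_i)·(f′(r_i))^{-1} mod 11^{i+2}, f′(x) = 2x + 10. Iterate:
  r_0 = 2 (mod 11)
  r_1 = 101 (mod 121)
Final: r = 101 satisfies f(r) ≡ 0 mod 11^2.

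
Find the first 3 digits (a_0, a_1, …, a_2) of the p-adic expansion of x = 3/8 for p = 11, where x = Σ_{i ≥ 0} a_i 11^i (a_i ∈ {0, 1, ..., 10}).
(a_0, …, a_2) = (10, 6, 9)

v_11(3/8) = 0 (numerator and denominator both coprime to 11), so x ∈ ℤ_11^×. Compute digits iteratively via a_i = x_i mod 11, x_{i+1} = (x_i − a_i)/11, with x_0 = x:
  x_0 = 3/8;  a_0 = 10;  x_1 = (x_0 − 10)/11 = -7/8
  x_1 = -7/8;  a_1 = 6;  x_2 = (x_1 − 6)/11 = -5/8
  x_2 = -5/8;  a_2 = 9;  x_3 = (x_2 − 9)/11 = -7/8
Digits: (10, 6, 9).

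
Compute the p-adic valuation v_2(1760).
v_2(1760) = 5

v_2(n) is the largest exponent k such that 2^k divides n. Factor out: 1760 = 2^5 · 55. (Sign doesn't affect v_p.) So v_2(1760) = 5.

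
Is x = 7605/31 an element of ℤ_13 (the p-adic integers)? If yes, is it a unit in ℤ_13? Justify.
x ∈ ℤ_13 but not a unit; v_13(x) = 2 > 0

ℤ_13 = {x ∈ ℚ_13 : v_13(x) ≥ 0} and ℤ_13^× = {x ∈ ℤ_13 : v_13(x) = 0}. Here v_13(7605/31) = v_13(num) − v_13(den) = 2; compare against these criteria.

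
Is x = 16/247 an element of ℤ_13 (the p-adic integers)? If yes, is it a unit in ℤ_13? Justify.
x ∉ ℤ_13 (v_13(x) = -1 < 0)

ℤ_13 = {x ∈ ℚ_13 : v_13(x) ≥ 0} and ℤ_13^× = {x ∈ ℤ_13 : v_13(x) = 0}. Here v_13(16/247) = v_13(num) − v_13(den) = -1; compare against these criteria.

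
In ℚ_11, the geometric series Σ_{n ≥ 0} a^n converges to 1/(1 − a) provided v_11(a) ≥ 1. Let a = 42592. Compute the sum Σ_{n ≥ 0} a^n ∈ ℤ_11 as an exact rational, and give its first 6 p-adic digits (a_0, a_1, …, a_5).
Σ a^n = 1/(1 − a) = -1/42591;  first 6 digits = (1, 0, 0, 10, 2, 0)

v_11(a) = 3 ≥ 1, so the series converges in ℤ_11 to 1/(1 − a) = 1/(1 − 42592) = -1/42591. Expand this rational in ℤ_11: compute digits iteratively via d_i = x_i mod 11, x_{i+1} = (x_i − d_i)/11. The first 6 digits are (1, 0, 0, 10, 2, 0).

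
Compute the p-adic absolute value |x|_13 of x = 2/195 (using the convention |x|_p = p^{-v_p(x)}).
|2/195|_13 = 13

Step 1 — compute v_13(x) by factoring powers of 13 out of the numerator and denominator: v_13(2/195) = -1. Step 2 — apply |x|_p = p^{-v_p(x)} = 13^{1} = 13.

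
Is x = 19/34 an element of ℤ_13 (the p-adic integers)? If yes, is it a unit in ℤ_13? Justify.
x ∈ ℤ_13^× (unit); v_13(x) = 0

ℤ_13 = {x ∈ ℚ_13 : v_13(x) ≥ 0} and ℤ_13^× = {x ∈ ℤ_13 : v_13(x) = 0}. Here v_13(19/34) = v_13(num) − v_13(den) = 0; compare against these criteria.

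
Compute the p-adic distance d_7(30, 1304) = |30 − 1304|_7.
d_7(30, 1304) = 1/49

Step 1 — x − y = 30 − 1304 = -1274. Step 2 — v_7(-1274) = 2 (factor: -1274 = −(7^2 · 26); the sign does not affect v_p). Step 3 — |x − y|_7 = 7^{-2} = 1/49.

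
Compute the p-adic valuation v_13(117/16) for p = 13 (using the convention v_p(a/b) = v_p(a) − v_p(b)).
v_13(117/16) = 1

Factor powers of 13 from the numerator and denominator of the reduced fraction: 117 = 13^1 · 9 and 16 = 13^0 · 16. Apply v_p(a/b) = v_p(a) − v_p(b): v_13(117/16) = 1 − 0 = 1.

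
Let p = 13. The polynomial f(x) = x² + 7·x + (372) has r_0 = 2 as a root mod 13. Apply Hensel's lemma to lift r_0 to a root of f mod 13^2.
r_1 = 28 (mod 169)

Hensel: r_{i+1} = r_i − f(r_i)·(f′(r_i))^{-1} mod 13^{i+2}, f′(x) = 2x + 7. Iterate:
  r_0 = 2 (mod 13)
  r_1 = 28 (mod 169)
Final: r = 28 satisfies f(r) ≡ 0 mod 13^2.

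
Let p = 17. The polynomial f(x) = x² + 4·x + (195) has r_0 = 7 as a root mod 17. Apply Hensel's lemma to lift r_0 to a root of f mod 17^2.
r_1 = 24 (mod 289)

Hensel: r_{i+1} = r_i − f(r_i)·(f′(r_i))^{-1} mod 17^{i+2}, f′(x) = 2x + 4. Iterate:
  r_0 = 7 (mod 17)
  r_1 = 24 (mod 289)
Final: r = 24 satisfies f(r) ≡ 0 mod 17^2.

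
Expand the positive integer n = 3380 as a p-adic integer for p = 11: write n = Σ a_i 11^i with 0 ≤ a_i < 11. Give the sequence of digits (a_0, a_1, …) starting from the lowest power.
(a_0, a_1, …) = (3, 10, 5, 2)

Repeated division by 11 gives the digits low-to-high: 3380 = 3 + 10·11^1 + 5·11^2 + 2·11^3. Digit sequence: (3, 10, 5, 2).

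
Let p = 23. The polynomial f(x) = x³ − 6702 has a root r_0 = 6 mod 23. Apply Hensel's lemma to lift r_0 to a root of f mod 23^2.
r_1 = 213 (mod 529)

Hensel: r_{i+1} = r_i − f(r_i)/f′(r_i) mod 23^{i+2}, where f′(x) = 3x². Iterate:
  r_0 = 6 (mod 23)
  r_1 = 213 (mod 529)
Final: r = 213 with f(r) ≡ 0 mod 23^2.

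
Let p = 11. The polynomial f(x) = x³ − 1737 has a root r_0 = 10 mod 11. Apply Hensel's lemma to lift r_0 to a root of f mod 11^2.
r_1 = 54 (mod 121)

Hensel: r_{i+1} = r_i − f(r_i)/f′(r_i) mod 11^{i+2}, where f′(x) = 3x². Iterate:
  r_0 = 10 (mod 11)
  r_1 = 54 (mod 121)
Final: r = 54 with f(r) ≡ 0 mod 11^2.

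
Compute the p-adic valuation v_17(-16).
v_17(-16) = 0

v_17(n) is the largest exponent k such that 17^k divides n. Factor out: -16 = -17^0 · 16. (Sign doesn't affect v_p.) So v_17(-16) = 0.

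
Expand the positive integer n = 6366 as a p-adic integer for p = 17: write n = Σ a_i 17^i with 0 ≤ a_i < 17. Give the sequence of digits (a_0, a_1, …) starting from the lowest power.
(a_0, a_1, …) = (8, 0, 5, 1)

Repeated division by 17 gives the digits low-to-high: 6366 = 8 + 5·17^2 + 1·17^3. Digit sequence: (8, 0, 5, 1).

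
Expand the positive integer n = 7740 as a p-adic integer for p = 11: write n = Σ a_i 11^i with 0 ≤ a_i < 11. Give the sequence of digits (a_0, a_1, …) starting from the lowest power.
(a_0, a_1, …) = (7, 10, 8, 5)

Repeated division by 11 gives the digits low-to-high: 7740 = 7 + 10·11^1 + 8·11^2 + 5·11^3. Digit sequence: (7, 10, 8, 5).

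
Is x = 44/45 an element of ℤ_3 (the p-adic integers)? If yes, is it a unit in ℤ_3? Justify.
x ∉ ℤ_3 (v_3(x) = -2 < 0)

ℤ_3 = {x ∈ ℚ_3 : v_3(x) ≥ 0} and ℤ_3^× = {x ∈ ℤ_3 : v_3(x) = 0}. Here v_3(44/45) = v_3(num) − v_3(den) = -2; compare against these criteria.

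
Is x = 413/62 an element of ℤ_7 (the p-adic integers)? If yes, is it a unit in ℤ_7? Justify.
x ∈ ℤ_7 but not a unit; v_7(x) = 1 > 0

ℤ_7 = {x ∈ ℚ_7 : v_7(x) ≥ 0} and ℤ_7^× = {x ∈ ℤ_7 : v_7(x) = 0}. Here v_7(413/62) = v_7(num) − v_7(den) = 1; compare against these criteria.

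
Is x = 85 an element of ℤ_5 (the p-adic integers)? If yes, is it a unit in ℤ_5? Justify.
x ∈ ℤ_5 but not a unit; v_5(x) = 1 > 0

ℤ_5 = {x ∈ ℚ_5 : v_5(x) ≥ 0} and ℤ_5^× = {x ∈ ℤ_5 : v_5(x) = 0}. Here v_5(85) = v_5(num) − v_5(den) = 1; compare against these criteria.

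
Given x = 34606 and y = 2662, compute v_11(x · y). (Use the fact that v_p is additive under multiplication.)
v_11(92121172) = 6

v_p(x) = 3 (factor: 34606 = 11^3 · 26); v_p(y) = 3 (factor: 2662 = 11^3 · 2). Additivity: v_p(xy) = v_p(x) + v_p(y) = 3 + 3 = 6. (Direct check: xy = 92121172 = 11^6 · (52).)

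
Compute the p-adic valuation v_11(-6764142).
v_11(-6764142) = 5

v_11(n) is the largest exponent k such that 11^k divides n. Factor out: -6764142 = -11^5 · 42. (Sign doesn't affect v_p.) So v_11(-6764142) = 5.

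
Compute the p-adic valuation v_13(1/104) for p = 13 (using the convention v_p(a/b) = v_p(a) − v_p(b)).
v_13(1/104) = -1

Factor powers of 13 from the numerator and denominator of the reduced fraction: 1 = 13^0 · 1 and 104 = 13^1 · 8. Apply v_p(a/b) = v_p(a) − v_p(b): v_13(1/104) = 0 − 1 = -1.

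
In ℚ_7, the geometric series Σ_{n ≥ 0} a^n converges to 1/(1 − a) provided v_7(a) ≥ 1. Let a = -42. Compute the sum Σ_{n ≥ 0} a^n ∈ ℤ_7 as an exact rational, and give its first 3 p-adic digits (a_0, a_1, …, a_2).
Σ a^n = 1/(1 − a) = 1/43;  first 3 digits = (1, 1, 0)

v_7(a) = 1 ≥ 1, so the series converges in ℤ_7 to 1/(1 − a) = 1/(1 − (-42)) = 1/43. Expand this rational in ℤ_7: compute digits iteratively via d_i = x_i mod 7, x_{i+1} = (x_i − d_i)/7. The first 3 digits are (1, 1, 0).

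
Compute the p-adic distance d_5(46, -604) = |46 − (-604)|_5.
d_5(46, -604) = 1/25

Step 1 — x − y = 46 − (-604) = 650. Step 2 — v_5(650) = 2 (factor: 650 = (5^2 · 26); the sign does not affect v_p). Step 3 — |x − y|_5 = 5^{-2} = 1/25.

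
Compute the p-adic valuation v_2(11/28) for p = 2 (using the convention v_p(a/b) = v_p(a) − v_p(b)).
v_2(11/28) = -2

Factor powers of 2 from the numerator and denominator of the reduced fraction: 11 = 2^0 · 11 and 28 = 2^2 · 7. Apply v_p(a/b) = v_p(a) − v_p(b): v_2(11/28) = 0 − 2 = -2.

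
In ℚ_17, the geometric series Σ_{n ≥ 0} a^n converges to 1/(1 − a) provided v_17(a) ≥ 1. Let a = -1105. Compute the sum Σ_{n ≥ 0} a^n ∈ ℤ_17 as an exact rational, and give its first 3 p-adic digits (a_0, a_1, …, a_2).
Σ a^n = 1/(1 − a) = 1/1106;  first 3 digits = (1, 3, 5)

v_17(a) = 1 ≥ 1, so the series converges in ℤ_17 to 1/(1 − a) = 1/(1 − (-1105)) = 1/1106. Expand this rational in ℤ_17: compute digits iteratively via d_i = x_i mod 17, x_{i+1} = (x_i − d_i)/17. The first 3 digits are (1, 3, 5).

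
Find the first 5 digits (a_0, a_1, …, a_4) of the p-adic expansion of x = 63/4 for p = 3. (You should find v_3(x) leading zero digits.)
(a_0, …, a_4) = (0, 0, 1, 1, 2)

v_3(63/4) = 2, so a_0 = ... = a_1 = 0. Factor out: x = 3^2 · u with u = 7/4 a unit in ℤ_3. Expand u iteratively via a_{v+i} = u_i mod 3, u_{i+1} = (u_i − a_{v+i})/3:
  u_0 = 7/4;  a_2 = 1;  u_1 = (u_0 − 1)/3 = 1/4
  u_1 = 1/4;  a_3 = 1;  u_2 = (u_1 − 1)/3 = -1/4
  u_2 = -1/4;  a_4 = 2;  u_3 = (u_2 − 2)/3 = -3/4
Digits: (0, 0, 1, 1, 2).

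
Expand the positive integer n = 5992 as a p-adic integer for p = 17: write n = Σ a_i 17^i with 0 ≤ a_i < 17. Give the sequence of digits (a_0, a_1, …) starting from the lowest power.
(a_0, a_1, …) = (8, 12, 3, 1)

Repeated division by 17 gives the digits low-to-high: 5992 = 8 + 12·17^1 + 3·17^2 + 1·17^3. Digit sequence: (8, 12, 3, 1).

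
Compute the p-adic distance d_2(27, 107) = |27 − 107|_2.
d_2(27, 107) = 1/16

Step 1 — x − y = 27 − 107 = -80. Step 2 — v_2(-80) = 4 (factor: -80 = −(2^4 · 5); the sign does not affect v_p). Step 3 — |x − y|_2 = 2^{-4} = 1/16.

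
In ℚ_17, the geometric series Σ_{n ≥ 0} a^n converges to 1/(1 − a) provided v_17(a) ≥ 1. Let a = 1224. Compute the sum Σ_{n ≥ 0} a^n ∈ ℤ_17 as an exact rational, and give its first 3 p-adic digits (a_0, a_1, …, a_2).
Σ a^n = 1/(1 − a) = -1/1223;  first 3 digits = (1, 4, 3)

v_17(a) = 1 ≥ 1, so the series converges in ℤ_17 to 1/(1 − a) = 1/(1 − 1224) = -1/1223. Expand this rational in ℤ_17: compute digits iteratively via d_i = x_i mod 17, x_{i+1} = (x_i − d_i)/17. The first 3 digits are (1, 4, 3).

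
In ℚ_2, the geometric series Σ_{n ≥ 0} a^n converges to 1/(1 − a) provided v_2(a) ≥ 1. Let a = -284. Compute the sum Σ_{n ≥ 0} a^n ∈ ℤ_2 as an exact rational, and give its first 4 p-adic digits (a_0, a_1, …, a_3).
Σ a^n = 1/(1 − a) = 1/285;  first 4 digits = (1, 0, 1, 0)

v_2(a) = 2 ≥ 1, so the series converges in ℤ_2 to 1/(1 − a) = 1/(1 − (-284)) = 1/285. Expand this rational in ℤ_2: compute digits iteratively via d_i = x_i mod 2, x_{i+1} = (x_i − d_i)/2. The first 4 digits are (1, 0, 1, 0).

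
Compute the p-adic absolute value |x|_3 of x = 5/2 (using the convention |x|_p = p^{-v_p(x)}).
|5/2|_3 = 1

Step 1 — compute v_3(x) by factoring powers of 3 out of the numerator and denominator: v_3(5/2) = 0. Step 2 — apply |x|_p = p^{-v_p(x)} = 3^{0} = 1.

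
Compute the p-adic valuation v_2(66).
v_2(66) = 1

v_2(n) is the largest exponent k such that 2^k divides n. Factor out: 66 = 2^1 · 33. (Sign doesn't affect v_p.) So v_2(66) = 1.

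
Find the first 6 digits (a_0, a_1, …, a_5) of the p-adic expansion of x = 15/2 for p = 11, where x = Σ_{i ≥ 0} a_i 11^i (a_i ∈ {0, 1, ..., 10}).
(a_0, …, a_5) = (2, 6, 5, 5, 5, 5)

v_11(15/2) = 0 (numerator and denominator both coprime to 11), so x ∈ ℤ_11^×. Compute digits iteratively via a_i = x_i mod 11, x_{i+1} = (x_i − a_i)/11, with x_0 = x:
  x_0 = 15/2;  a_0 = 2;  x_1 = (x_0 − 2)/11 = 1/2
  x_1 = 1/2;  a_1 = 6;  x_2 = (x_1 − 6)/11 = -1/2
  x_2 = -1/2;  a_2 = 5;  x_3 = (x_2 − 5)/11 = -1/2
  x_3 = -1/2;  a_3 = 5;  x_4 = (x_3 − 5)/11 = -1/2
  x_4 = -1/2;  a_4 = 5;  x_5 = (x_4 − 5)/11 = -1/2
  x_5 = -1/2;  a_5 = 5;  x_6 = (x_5 − 5)/11 = -1/2
Digits: (2, 6, 5, 5, 5, 5).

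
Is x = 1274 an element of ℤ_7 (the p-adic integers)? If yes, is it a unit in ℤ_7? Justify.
x ∈ ℤ_7 but not a unit; v_7(x) = 2 > 0

ℤ_7 = {x ∈ ℚ_7 : v_7(x) ≥ 0} and ℤ_7^× = {x ∈ ℤ_7 : v_7(x) = 0}. Here v_7(1274) = v_7(num) − v_7(den) = 2; compare against these criteria.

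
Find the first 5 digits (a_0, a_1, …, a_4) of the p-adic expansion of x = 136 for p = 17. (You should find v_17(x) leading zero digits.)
(a_0, …, a_4) = (0, 8, 0, 0, 0)

v_17(136) = 1, so a_0 = ... = a_0 = 0. Factor out: x = 17^1 · u with u = 8 a unit in ℤ_17. Expand u iteratively via a_{v+i} = u_i mod 17, u_{i+1} = (u_i − a_{v+i})/17:
  u_0 = 8;  a_1 = 8;  u_1 = (u_0 − 8)/17 = 0
  u_1 = 0;  a_2 = 0;  u_2 = (u_1 − 0)/17 = 0
  u_2 = 0;  a_3 = 0;  u_3 = (u_2 − 0)/17 = 0
  u_3 = 0;  a_4 = 0;  u_4 = (u_3 − 0)/17 = 0
Digits: (0, 8, 0, 0, 0).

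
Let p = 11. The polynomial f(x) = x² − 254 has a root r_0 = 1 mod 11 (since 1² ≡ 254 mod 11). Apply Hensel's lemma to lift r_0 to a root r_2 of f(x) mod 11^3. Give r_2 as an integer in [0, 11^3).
r_2 = 1277 (mod 1331)

Hensel's recurrence: r_{i+1} = r_i − f(r_i)·(f′(r_i))^{-1} mod 11^{i+2}, with f′(x) = 2x. Iterate:
  r_0 = 1 (mod 11)
  r_1 = 67 (mod 121)
  r_2 = 1277 (mod 1331)
Final: r_2 = 1277, and one checks f(r_2) ≡ 0 mod 11^3.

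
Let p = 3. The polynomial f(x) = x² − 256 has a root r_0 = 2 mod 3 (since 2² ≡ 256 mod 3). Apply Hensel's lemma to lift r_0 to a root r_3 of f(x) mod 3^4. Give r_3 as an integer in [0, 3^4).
r_3 = 65 (mod 81)

Hensel's recurrence: r_{i+1} = r_i − f(r_i)·(f′(r_i))^{-1} mod 3^{i+2}, with f′(x) = 2x. Iterate:
  r_0 = 2 (mod 3)
  r_1 = 2 (mod 9)
  r_2 = 11 (mod 27)
  r_3 = 65 (mod 81)
Final: r_3 = 65, and one checks f(r_3) ≡ 0 mod 3^4.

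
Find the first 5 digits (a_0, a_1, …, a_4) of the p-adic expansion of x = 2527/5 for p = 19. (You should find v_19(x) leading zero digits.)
(a_0, …, a_4) = (0, 0, 9, 11, 7)

v_19(2527/5) = 2, so a_0 = ... = a_1 = 0. Factor out: x = 19^2 · u with u = 7/5 a unit in ℤ_19. Expand u iteratively via a_{v+i} = u_i mod 19, u_{i+1} = (u_i − a_{v+i})/19:
  u_0 = 7/5;  a_2 = 9;  u_1 = (u_0 − 9)/19 = -2/5
  u_1 = -2/5;  a_3 = 11;  u_2 = (u_1 − 11)/19 = -3/5
  u_2 = -3/5;  a_4 = 7;  u_3 = (u_2 − 7)/19 = -2/5
Digits: (0, 0, 9, 11, 7).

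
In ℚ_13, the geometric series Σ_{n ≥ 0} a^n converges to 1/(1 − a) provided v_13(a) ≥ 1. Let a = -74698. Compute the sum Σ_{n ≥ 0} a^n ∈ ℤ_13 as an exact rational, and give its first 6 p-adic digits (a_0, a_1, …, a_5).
Σ a^n = 1/(1 − a) = 1/74699;  first 6 digits = (1, 0, 0, 5, 10, 12)

v_13(a) = 3 ≥ 1, so the series converges in ℤ_13 to 1/(1 − a) = 1/(1 − (-74698)) = 1/74699. Expand this rational in ℤ_13: compute digits iteratively via d_i = x_i mod 13, x_{i+1} = (x_i − d_i)/13. The first 6 digits are (1, 0, 0, 5, 10, 12).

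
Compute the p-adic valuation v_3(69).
v_3(69) = 1

v_3(n) is the largest exponent k such that 3^k divides n. Factor out: 69 = 3^1 · 23. (Sign doesn't affect v_p.) So v_3(69) = 1.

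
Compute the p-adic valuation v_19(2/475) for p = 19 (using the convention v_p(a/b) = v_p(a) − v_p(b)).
v_19(2/475) = -1

Factor powers of 19 from the numerator and denominator of the reduced fraction: 2 = 19^0 · 2 and 475 = 19^1 · 25. Apply v_p(a/b) = v_p(a) − v_p(b): v_19(2/475) = 0 − 1 = -1.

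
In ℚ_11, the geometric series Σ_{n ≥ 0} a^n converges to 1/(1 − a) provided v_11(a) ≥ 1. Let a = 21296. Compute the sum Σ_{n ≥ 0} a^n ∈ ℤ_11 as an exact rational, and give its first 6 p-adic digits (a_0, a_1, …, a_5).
Σ a^n = 1/(1 − a) = -1/21295;  first 6 digits = (1, 0, 0, 5, 1, 0)

v_11(a) = 3 ≥ 1, so the series converges in ℤ_11 to 1/(1 − a) = 1/(1 − 21296) = -1/21295. Expand this rational in ℤ_11: compute digits iteratively via d_i = x_i mod 11, x_{i+1} = (x_i − d_i)/11. The first 6 digits are (1, 0, 0, 5, 1, 0).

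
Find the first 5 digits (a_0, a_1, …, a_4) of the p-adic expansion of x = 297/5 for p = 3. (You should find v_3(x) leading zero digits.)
(a_0, …, a_4) = (0, 0, 0, 1, 1)

v_3(297/5) = 3, so a_0 = ... = a_2 = 0. Factor out: x = 3^3 · u with u = 11/5 a unit in ℤ_3. Expand u iteratively via a_{v+i} = u_i mod 3, u_{i+1} = (u_i − a_{v+i})/3:
  u_0 = 11/5;  a_3 = 1;  u_1 = (u_0 − 1)/3 = 2/5
  u_1 = 2/5;  a_4 = 1;  u_2 = (u_1 − 1)/3 = -1/5
Digits: (0, 0, 0, 1, 1).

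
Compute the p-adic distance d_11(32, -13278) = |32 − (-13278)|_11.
d_11(32, -13278) = 1/1331

Step 1 — x − y = 32 − (-13278) = 13310. Step 2 — v_11(13310) = 3 (factor: 13310 = (11^3 · 10); the sign does not affect v_p). Step 3 — |x − y|_11 = 11^{-3} = 1/1331.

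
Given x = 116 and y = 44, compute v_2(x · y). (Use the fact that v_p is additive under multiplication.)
v_2(5104) = 4

v_p(x) = 2 (factor: 116 = 2^2 · 29); v_p(y) = 2 (factor: 44 = 2^2 · 11). Additivity: v_p(xy) = v_p(x) + v_p(y) = 2 + 2 = 4. (Direct check: xy = 5104 = 2^4 · (319).)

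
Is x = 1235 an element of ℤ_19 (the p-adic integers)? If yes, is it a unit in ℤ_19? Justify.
x ∈ ℤ_19 but not a unit; v_19(x) = 1 > 0

ℤ_19 = {x ∈ ℚ_19 : v_19(x) ≥ 0} and ℤ_19^× = {x ∈ ℤ_19 : v_19(x) = 0}. Here v_19(1235) = v_19(num) − v_19(den) = 1; compare against these criteria.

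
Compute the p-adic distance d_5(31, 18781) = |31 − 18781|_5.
d_5(31, 18781) = 1/3125

Step 1 — x − y = 31 − 18781 = -18750. Step 2 — v_5(-18750) = 5 (factor: -18750 = −(5^5 · 6); the sign does not affect v_p). Step 3 — |x − y|_5 = 5^{-5} = 1/3125.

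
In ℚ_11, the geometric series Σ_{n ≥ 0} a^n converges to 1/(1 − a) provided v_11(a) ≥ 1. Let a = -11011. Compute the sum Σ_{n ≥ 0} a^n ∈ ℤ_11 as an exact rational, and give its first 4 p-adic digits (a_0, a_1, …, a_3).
Σ a^n = 1/(1 − a) = 1/11012;  first 4 digits = (1, 0, 8, 2)

v_11(a) = 2 ≥ 1, so the series converges in ℤ_11 to 1/(1 − a) = 1/(1 − (-11011)) = 1/11012. Expand this rational in ℤ_11: compute digits iteratively via d_i = x_i mod 11, x_{i+1} = (x_i − d_i)/11. The first 4 digits are (1, 0, 8, 2).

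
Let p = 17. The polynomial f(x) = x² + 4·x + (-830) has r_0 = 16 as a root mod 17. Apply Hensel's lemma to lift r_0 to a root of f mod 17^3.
r_2 = 271 (mod 4913)

Hensel: r_{i+1} = r_i − f(r_i)·(f′(r_i))^{-1} mod 17^{i+2}, f′(x) = 2x + 4. Iterate:
  r_0 = 16 (mod 17)
  r_1 = 271 (mod 289)
  r_2 = 271 (mod 4913)
Final: r = 271 satisfies f(r) ≡ 0 mod 17^3.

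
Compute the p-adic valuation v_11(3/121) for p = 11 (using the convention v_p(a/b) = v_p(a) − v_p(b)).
v_11(3/121) = -2

Factor powers of 11 from the numerator and denominator of the reduced fraction: 3 = 11^0 · 3 and 121 = 11^2 · 1. Apply v_p(a/b) = v_p(a) − v_p(b): v_11(3/121) = 0 − 2 = -2.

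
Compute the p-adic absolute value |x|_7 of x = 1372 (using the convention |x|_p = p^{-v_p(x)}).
|1372|_7 = 1/343

Step 1 — compute v_7(x) by factoring powers of 7 out of the numerator and denominator: v_7(1372) = 3. Step 2 — apply |x|_p = p^{-v_p(x)} = 7^{-3} = 1/343.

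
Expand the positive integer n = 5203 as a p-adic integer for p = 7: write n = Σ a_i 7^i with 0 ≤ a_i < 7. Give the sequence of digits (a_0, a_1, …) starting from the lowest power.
(a_0, a_1, …) = (2, 1, 1, 1, 2)

Repeated division by 7 gives the digits low-to-high: 5203 = 2 + 1·7^1 + 1·7^2 + 1·7^3 + 2·7^4. Digit sequence: (2, 1, 1, 1, 2).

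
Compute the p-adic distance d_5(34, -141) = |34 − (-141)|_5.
d_5(34, -141) = 1/25

Step 1 — x − y = 34 − (-141) = 175. Step 2 — v_5(175) = 2 (factor: 175 = (5^2 · 7); the sign does not affect v_p). Step 3 — |x − y|_5 = 5^{-2} = 1/25.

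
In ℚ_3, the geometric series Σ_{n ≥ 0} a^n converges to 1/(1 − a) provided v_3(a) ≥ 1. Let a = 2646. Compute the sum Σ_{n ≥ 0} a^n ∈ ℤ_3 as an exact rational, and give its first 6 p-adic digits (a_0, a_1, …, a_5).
Σ a^n = 1/(1 − a) = -1/2645;  first 6 digits = (1, 0, 0, 2, 2, 1)

v_3(a) = 3 ≥ 1, so the series converges in ℤ_3 to 1/(1 − a) = 1/(1 − 2646) = -1/2645. Expand this rational in ℤ_3: compute digits iteratively via d_i = x_i mod 3, x_{i+1} = (x_i − d_i)/3. The first 6 digits are (1, 0, 0, 2, 2, 1).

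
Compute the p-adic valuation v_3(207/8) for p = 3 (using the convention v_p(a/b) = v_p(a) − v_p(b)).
v_3(207/8) = 2

Factor powers of 3 from the numerator and denominator of the reduced fraction: 207 = 3^2 · 23 and 8 = 3^0 · 8. Apply v_p(a/b) = v_p(a) − v_p(b): v_3(207/8) = 2 − 0 = 2.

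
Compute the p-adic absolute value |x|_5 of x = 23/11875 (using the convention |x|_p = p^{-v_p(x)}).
|23/11875|_5 = 625

Step 1 — compute v_5(x) by factoring powers of 5 out of the numerator and denominator: v_5(23/11875) = -4. Step 2 — apply |x|_p = p^{-v_p(x)} = 5^{4} = 625.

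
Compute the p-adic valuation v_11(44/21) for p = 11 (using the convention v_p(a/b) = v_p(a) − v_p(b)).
v_11(44/21) = 1

Factor powers of 11 from the numerator and denominator of the reduced fraction: 44 = 11^1 · 4 and 21 = 11^0 · 21. Apply v_p(a/b) = v_p(a) − v_p(b): v_11(44/21) = 1 − 0 = 1.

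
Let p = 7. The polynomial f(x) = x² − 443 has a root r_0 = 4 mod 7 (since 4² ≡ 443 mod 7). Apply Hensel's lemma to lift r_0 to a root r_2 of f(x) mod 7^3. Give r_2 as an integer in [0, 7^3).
r_2 = 333 (mod 343)

Hensel's recurrence: r_{i+1} = r_i − f(r_i)·(f′(r_i))^{-1} mod 7^{i+2}, with f′(x) = 2x. Iterate:
  r_0 = 4 (mod 7)
  r_1 = 39 (mod 49)
  r_2 = 333 (mod 343)
Final: r_2 = 333, and one checks f(r_2) ≡ 0 mod 7^3.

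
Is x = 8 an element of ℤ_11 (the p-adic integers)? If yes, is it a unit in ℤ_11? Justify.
x ∈ ℤ_11^× (unit); v_11(x) = 0

ℤ_11 = {x ∈ ℚ_11 : v_11(x) ≥ 0} and ℤ_11^× = {x ∈ ℤ_11 : v_11(x) = 0}. Here v_11(8) = v_11(num) − v_11(den) = 0; compare against these criteria.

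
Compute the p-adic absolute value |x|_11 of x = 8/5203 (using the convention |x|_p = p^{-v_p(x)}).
|8/5203|_11 = 121

Step 1 — compute v_11(x) by factoring powers of 11 out of the numerator and denominator: v_11(8/5203) = -2. Step 2 — apply |x|_p = p^{-v_p(x)} = 11^{2} = 121.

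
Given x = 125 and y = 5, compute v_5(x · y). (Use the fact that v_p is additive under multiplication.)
v_5(625) = 4

v_p(x) = 3 (factor: 125 = 5^3 · 1); v_p(y) = 1 (factor: 5 = 5^1 · 1). Additivity: v_p(xy) = v_p(x) + v_p(y) = 3 + 1 = 4. (Direct check: xy = 625 = 5^4 · (1).)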